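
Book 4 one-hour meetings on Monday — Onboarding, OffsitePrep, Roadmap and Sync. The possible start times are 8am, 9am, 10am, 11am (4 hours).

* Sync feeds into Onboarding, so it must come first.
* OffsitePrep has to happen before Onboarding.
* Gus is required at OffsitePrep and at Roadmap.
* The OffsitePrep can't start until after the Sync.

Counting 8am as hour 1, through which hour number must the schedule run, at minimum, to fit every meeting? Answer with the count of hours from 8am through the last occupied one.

3

The precedence chain requires at least 3 distinct hours.
3 works (last occupied hour: 10am): for example Sync in 8am, OffsitePrep in 9am, Roadmap in 8am, Onboarding in 10am.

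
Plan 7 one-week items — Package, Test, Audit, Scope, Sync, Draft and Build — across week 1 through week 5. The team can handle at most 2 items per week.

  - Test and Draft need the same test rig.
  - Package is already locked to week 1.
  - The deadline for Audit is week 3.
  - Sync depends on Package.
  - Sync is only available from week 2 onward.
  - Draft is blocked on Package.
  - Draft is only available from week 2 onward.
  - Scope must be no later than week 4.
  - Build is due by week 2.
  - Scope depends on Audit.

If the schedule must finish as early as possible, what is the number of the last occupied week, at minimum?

The precedence chain requires at least 2 distinct weeks.
With at most 2 per week and 7 tasks, at least 4 weeks are needed.
4 works (last occupied week: week 4): for example Package=week 1, Scope=week 3, Draft=week 3, Test=week 4, Sync=week 2, Audit=week 2, Build=week 1.

week 4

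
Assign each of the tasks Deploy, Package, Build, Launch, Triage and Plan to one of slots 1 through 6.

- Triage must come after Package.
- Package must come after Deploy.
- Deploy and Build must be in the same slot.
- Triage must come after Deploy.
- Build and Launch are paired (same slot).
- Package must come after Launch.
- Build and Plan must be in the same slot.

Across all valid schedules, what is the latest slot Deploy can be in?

4

Downstream work caps Deploy at 4.
Deploy at 4 is achievable: Launch -> 4; Triage -> 6; Plan -> 4; Build -> 4; Deploy -> 4; Package -> 5.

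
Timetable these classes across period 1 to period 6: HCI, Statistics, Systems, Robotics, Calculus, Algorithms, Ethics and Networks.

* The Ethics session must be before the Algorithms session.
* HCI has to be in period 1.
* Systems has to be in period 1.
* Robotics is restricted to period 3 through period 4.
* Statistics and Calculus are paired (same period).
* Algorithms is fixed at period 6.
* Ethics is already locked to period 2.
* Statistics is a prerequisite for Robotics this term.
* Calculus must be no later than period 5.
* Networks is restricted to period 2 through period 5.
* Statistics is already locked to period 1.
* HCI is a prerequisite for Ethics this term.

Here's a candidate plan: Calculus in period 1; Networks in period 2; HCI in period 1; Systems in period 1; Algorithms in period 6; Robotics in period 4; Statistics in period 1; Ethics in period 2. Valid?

Valid

Networks is restricted to period 2 through period 5 — holds.
Statistics is already locked to period 1 — holds.
The Ethics session must be before the Algorithms session — holds.
Systems has to be in period 1 — holds.
HCI has to be in period 1 — holds.
Ethics is already locked to period 2 — holds.
HCI is a prerequisite for Ethics this term — holds.
Statistics is a prerequisite for Robotics this term — holds.
Calculus must be no later than period 5 — holds.
Algorithms is fixed at period 6 — holds.
Robotics is restricted to period 3 through period 4 — holds.
Statistics and Calculus are paired (same period) — holds.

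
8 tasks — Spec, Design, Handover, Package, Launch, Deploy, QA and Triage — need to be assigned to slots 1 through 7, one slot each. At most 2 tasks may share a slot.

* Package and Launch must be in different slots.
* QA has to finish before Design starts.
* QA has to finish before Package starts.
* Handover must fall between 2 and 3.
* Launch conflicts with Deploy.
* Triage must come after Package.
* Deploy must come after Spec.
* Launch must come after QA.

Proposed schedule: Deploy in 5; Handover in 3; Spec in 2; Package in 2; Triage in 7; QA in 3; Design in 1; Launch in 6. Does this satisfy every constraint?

QA has to finish before Design starts — violated.
Deploy must come after Spec — holds.
Handover must fall between 2 and 3 — holds.
At most 2 tasks may share a slot — holds.
Triage must come after Package — holds.
Package and Launch must be in different slots — holds.
Launch conflicts with Deploy — holds.
QA has to finish before Package starts — violated.
Launch must come after QA — holds.

No. QA has to finish before Design starts is not satisfied.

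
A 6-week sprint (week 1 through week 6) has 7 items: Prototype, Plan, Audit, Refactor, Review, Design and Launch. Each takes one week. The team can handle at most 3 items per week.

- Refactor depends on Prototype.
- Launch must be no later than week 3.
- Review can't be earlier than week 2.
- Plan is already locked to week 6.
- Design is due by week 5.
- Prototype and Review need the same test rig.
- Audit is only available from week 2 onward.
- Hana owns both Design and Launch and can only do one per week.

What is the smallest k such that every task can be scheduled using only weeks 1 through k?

6 weeks

The precedence chain requires at least 2 distinct weeks.
With at most 3 per week and 7 tasks, at least 3 weeks are needed.
Plan can't be placed before week 6, so the schedule must run through at least week 6.
6 works (last occupied week: week 6): for example Refactor in week 3; Design in week 2; Prototype in week 1; Plan in week 6; Launch in week 1; Review in week 2; Audit in week 2.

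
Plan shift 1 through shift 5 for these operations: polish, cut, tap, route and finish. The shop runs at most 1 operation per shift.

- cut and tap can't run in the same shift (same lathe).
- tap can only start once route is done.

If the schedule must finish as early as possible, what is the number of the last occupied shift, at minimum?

5

The precedence chain requires at least 2 distinct shifts.
With at most 1 per shift and 5 operations, at least 5 shifts are needed.
5 works (last occupied shift: shift 5): for example polish in shift 3; finish in shift 5; tap in shift 2; route in shift 1; cut in shift 4.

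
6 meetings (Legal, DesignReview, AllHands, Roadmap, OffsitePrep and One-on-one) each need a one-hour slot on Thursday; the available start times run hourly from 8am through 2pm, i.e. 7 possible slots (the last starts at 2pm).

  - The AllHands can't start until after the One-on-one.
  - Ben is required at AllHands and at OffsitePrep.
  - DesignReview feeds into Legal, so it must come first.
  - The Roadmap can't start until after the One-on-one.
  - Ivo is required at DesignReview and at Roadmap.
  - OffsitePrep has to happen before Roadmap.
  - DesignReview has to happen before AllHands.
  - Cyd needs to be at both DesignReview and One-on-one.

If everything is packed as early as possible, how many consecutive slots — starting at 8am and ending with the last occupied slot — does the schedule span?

3 slots

The precedence chain requires at least 2 distinct slots.
Could 2 slots be enough, i.e. nothing placed later than 9am? No: AllHands must come after One-on-one (at 8am or later) → {9am}; One-on-one must come before AllHands (at 9am or earlier) → {8am}; DesignReview must come before AllHands (at 9am or earlier) → {8am}; One-on-one can't share with DesignReview (8am) → nothing is left.
So 2 slots is not enough.
3 works (last occupied slot: 10am): for example Legal -> 9am; AllHands -> 10am; One-on-one -> 9am; Roadmap -> 10am; OffsitePrep -> 8am; DesignReview -> 8am.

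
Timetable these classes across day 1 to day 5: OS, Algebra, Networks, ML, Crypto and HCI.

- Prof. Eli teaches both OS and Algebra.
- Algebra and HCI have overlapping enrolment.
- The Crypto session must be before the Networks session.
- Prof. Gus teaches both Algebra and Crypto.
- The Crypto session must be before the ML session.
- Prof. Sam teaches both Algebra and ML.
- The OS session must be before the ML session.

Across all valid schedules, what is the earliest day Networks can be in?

Precedence pushes Networks to at least day 2.
Networks at day 2 is achievable: Crypto=day 1, Networks=day 2, HCI=day 1, ML=day 2, Algebra=day 3, OS=day 1.

day 2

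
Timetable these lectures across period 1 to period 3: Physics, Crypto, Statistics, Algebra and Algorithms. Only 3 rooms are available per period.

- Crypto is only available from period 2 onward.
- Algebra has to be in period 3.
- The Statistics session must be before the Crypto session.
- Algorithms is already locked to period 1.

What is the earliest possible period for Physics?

period 1

Physics at period 1 is achievable: Algorithms=period 1; Algebra=period 3; Crypto=period 2; Statistics=period 1; Physics=period 1.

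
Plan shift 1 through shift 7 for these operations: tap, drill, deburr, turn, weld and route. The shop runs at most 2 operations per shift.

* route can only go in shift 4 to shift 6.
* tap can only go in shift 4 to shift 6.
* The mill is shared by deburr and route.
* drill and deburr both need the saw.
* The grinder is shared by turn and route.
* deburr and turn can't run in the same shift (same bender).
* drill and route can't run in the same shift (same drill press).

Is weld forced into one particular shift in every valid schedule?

weld can be shift 1 (e.g. weld in shift 1; turn in shift 3; route in shift 4; deburr in shift 2; drill in shift 1; tap in shift 4) or shift 2 (e.g. turn in shift 1, deburr in shift 2, weld in shift 2, tap in shift 4, drill in shift 1, route in shift 4).

No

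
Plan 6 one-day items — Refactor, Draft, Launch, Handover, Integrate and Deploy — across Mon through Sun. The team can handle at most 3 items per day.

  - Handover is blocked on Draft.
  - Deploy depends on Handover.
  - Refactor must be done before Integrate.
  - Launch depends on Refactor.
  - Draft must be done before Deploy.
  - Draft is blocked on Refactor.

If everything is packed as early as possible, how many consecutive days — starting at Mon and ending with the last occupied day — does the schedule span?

4

The precedence chain requires at least 4 distinct days.
With at most 3 per day and 6 work items, at least 2 days are needed.
4 works (last occupied day: Thu): for example Deploy in Thu; Handover in Wed; Integrate in Tue; Refactor in Mon; Launch in Tue; Draft in Tue.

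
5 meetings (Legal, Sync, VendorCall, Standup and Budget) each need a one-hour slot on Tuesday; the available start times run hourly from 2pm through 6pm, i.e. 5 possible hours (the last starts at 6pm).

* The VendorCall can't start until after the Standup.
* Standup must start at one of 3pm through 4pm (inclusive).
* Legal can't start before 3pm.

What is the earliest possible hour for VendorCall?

Precedence pushes VendorCall to at least 4pm.
VendorCall at 4pm is achievable: Budget in 2pm; Sync in 2pm; Standup in 3pm; Legal in 3pm; VendorCall in 4pm.

4pm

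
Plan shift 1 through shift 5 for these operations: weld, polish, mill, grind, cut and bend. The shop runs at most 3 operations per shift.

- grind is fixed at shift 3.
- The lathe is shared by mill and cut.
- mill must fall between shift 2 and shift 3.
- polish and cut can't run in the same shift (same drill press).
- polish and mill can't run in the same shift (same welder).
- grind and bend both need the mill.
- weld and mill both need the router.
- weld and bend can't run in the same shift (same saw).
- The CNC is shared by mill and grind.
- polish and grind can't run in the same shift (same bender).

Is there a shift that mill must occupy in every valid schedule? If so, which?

shift 2

mill's window is shift 2–shift 3.
grind is fixed at shift 3, and mill can't share a shift with grind.
So mill must be shift 2.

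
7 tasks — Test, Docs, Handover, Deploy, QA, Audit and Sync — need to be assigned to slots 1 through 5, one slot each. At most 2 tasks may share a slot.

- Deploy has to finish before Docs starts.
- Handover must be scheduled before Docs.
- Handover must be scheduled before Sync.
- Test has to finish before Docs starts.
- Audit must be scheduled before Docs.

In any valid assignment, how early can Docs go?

3

Precedence pushes Docs to at least 2.
Docs at 3 is achievable: Handover -> 1, Test -> 1, Sync -> 3, Deploy -> 2, Audit -> 2, QA -> 4, Docs -> 3.
Nothing earlier works — the capacity limit rule out every slot before 3.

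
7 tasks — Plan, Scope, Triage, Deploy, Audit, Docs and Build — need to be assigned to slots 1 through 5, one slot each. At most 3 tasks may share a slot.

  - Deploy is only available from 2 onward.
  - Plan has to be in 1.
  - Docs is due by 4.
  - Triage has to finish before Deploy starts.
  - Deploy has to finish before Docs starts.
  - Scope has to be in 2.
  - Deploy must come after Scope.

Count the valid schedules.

Splitting on Triage: it can be 1 (24), 2 (24). Listing each branch's schedules as (Plan, Scope, Deploy, Audit, Docs, Build):
Triage=1: (1,2,3,1,4,2) (1,2,3,1,4,3) (1,2,3,1,4,4) (1,2,3,1,4,5) (1,2,3,2,4,1) (1,2,3,2,4,2) (1,2,3,2,4,3) (1,2,3,2,4,4) (1,2,3,2,4,5) (1,2,3,3,4,1) (1,2,3,3,4,2) (1,2,3,3,4,3) (1,2,3,3,4,4) (1,2,3,3,4,5) (1,2,3,4,4,1) (1,2,3,4,4,2) (1,2,3,4,4,3) (1,2,3,4,4,4) (1,2,3,4,4,5) (1,2,3,5,4,1) (1,2,3,5,4,2) (1,2,3,5,4,3) (1,2,3,5,4,4) (1,2,3,5,4,5) — 24.
Triage=2: (1,2,3,1,4,1) (1,2,3,1,4,2) (1,2,3,1,4,3) (1,2,3,1,4,4) (1,2,3,1,4,5) (1,2,3,2,4,1) (1,2,3,2,4,3) (1,2,3,2,4,4) (1,2,3,2,4,5) (1,2,3,3,4,1) (1,2,3,3,4,2) (1,2,3,3,4,3) (1,2,3,3,4,4) (1,2,3,3,4,5) (1,2,3,4,4,1) (1,2,3,4,4,2) (1,2,3,4,4,3) (1,2,3,4,4,4) (1,2,3,4,4,5) (1,2,3,5,4,1) (1,2,3,5,4,2) (1,2,3,5,4,3) (1,2,3,5,4,4) (1,2,3,5,4,5) — 24.
Summing: 24 + 24 = 48.

48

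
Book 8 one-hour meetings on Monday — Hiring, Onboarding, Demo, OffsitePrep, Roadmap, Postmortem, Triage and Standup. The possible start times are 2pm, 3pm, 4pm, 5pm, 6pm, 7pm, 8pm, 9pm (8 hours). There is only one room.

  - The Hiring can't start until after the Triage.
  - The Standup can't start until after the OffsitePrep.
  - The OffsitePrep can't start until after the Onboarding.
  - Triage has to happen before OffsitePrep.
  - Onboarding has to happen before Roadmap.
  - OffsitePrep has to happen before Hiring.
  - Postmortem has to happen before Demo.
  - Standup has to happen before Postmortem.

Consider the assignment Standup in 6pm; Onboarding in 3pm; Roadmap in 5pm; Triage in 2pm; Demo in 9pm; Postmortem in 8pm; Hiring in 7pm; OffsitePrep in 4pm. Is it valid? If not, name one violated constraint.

The Standup can't start until after the OffsitePrep — holds.
Postmortem has to happen before Demo — holds.
Onboarding has to happen before Roadmap — holds.
OffsitePrep has to happen before Hiring — holds.
Standup has to happen before Postmortem — holds.
There is only one room — holds.
Triage has to happen before OffsitePrep — holds.
The Hiring can't start until after the Triage — holds.
The OffsitePrep can't start until after the Onboarding — holds.

Yes, all constraints hold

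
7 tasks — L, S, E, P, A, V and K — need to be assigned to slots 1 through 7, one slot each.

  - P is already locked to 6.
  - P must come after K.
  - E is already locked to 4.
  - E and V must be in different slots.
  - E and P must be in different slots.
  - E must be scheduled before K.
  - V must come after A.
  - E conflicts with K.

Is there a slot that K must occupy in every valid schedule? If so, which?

5

E is fixed at 4 and must come before K, so K is at least 5.
P is fixed at 6 and must come after K, so K is at most 5.
So K must be 5.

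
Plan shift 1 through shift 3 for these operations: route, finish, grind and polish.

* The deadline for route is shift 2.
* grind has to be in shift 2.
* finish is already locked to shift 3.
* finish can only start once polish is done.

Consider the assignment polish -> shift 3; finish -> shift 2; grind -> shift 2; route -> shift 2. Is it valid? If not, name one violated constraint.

The deadline for route is shift 2 — holds.
finish can only start once polish is done — violated.
grind has to be in shift 2 — holds.
finish is already locked to shift 3 — violated.

Invalid. finish can only start once polish is done.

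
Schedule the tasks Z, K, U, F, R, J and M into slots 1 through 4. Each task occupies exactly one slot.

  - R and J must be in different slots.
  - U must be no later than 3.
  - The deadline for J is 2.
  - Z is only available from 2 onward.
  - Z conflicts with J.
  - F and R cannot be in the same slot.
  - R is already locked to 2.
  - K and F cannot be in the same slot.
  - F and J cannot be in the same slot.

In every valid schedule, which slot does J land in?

J's window is 1–2.
R is fixed at 2, and J can't share a slot with R.
So J must be 1.

1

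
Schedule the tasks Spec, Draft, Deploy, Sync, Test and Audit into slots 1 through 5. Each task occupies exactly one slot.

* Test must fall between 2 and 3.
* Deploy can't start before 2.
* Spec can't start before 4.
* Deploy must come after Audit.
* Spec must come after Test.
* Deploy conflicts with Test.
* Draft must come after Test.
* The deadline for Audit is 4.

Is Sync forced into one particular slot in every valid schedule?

No

Sync can be 1 (e.g. Test -> 2; Deploy -> 3; Draft -> 3; Audit -> 1; Sync -> 1; Spec -> 4) or 2 (e.g. Audit -> 1, Spec -> 4, Draft -> 3, Sync -> 2, Test -> 2, Deploy -> 3).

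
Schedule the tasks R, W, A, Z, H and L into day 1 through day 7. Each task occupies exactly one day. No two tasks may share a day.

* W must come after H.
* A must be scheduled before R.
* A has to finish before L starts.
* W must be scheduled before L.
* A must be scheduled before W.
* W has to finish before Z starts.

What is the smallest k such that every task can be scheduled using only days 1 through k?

The precedence chain requires at least 3 distinct days.
With at most 1 per day and 6 tasks, at least 6 days are needed.
6 works (last occupied day: day 6): for example R in day 5, W in day 3, A in day 1, L in day 4, H in day 2, Z in day 6.

6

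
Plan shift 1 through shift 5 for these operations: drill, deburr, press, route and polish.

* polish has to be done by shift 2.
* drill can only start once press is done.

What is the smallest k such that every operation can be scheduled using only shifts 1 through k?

2 shifts

The precedence chain requires at least 2 distinct shifts.
2 works (last occupied shift: shift 2): for example route=shift 1; drill=shift 2; press=shift 1; polish=shift 1; deburr=shift 1.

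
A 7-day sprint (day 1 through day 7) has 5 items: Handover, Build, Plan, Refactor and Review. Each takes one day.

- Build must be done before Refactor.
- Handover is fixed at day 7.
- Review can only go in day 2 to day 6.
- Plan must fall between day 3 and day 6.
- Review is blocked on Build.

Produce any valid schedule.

Refactor in day 2; Handover in day 7; Review in day 2; Build in day 1; Plan in day 3

Checking: Build(day 1) before Refactor(day 2); Build(day 1) before Review(day 2); Handover=day 7 in [day 7,day 7]; Plan=day 3 in [day 3,day 6]; Review=day 2 in [day 2,day 6].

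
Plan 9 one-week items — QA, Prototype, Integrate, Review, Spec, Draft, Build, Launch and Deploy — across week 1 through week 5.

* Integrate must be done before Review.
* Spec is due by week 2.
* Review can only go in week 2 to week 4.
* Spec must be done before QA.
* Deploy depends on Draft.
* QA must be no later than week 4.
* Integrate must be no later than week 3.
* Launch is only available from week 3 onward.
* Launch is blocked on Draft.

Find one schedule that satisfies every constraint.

Launch in week 3, Draft in week 1, Build in week 1, QA in week 2, Spec in week 1, Deploy in week 2, Prototype in week 1, Integrate in week 1, Review in week 2

Checking: Spec(week 1) before QA(week 2); Draft(week 1) before Deploy(week 2); Draft(week 1) before Launch(week 3); Integrate(week 1) before Review(week 2); Spec=week 1 in [week 1,week 2]; QA=week 2 in [week 1,week 4]; Review=week 2 in [week 2,week 4]; Integrate=week 1 in [week 1,week 3]; Launch=week 3 in [week 3,week 5].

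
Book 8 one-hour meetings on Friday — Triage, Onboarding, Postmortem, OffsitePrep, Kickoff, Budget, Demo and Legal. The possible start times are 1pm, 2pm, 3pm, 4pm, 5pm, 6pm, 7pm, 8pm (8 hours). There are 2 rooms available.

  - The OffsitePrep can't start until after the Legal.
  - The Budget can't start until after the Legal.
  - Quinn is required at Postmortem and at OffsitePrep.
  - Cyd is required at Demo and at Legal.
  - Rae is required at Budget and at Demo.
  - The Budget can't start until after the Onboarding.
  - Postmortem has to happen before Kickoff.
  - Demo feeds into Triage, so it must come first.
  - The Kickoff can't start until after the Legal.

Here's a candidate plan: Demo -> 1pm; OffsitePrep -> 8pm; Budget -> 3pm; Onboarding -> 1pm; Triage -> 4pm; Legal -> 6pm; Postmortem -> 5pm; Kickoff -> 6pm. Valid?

No — it violates: The Budget can't start until after the Legal

Rae is required at Budget and at Demo — holds.
Demo feeds into Triage, so it must come first — holds.
The OffsitePrep can't start until after the Legal — holds.
The Kickoff can't start until after the Legal — violated.
The Budget can't start until after the Legal — violated.
Cyd is required at Demo and at Legal — holds.
There are 2 rooms available — holds.
Postmortem has to happen before Kickoff — holds.
The Budget can't start until after the Onboarding — holds.
Quinn is required at Postmortem and at OffsitePrep — holds.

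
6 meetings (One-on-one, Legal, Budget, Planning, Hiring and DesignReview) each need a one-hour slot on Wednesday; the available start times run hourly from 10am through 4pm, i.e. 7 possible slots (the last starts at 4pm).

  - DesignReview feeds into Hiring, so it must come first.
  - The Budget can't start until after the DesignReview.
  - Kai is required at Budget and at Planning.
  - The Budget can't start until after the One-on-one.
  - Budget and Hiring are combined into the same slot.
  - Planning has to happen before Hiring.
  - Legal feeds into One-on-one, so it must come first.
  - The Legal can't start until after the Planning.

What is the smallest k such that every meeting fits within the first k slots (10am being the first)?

The precedence chain requires at least 4 distinct slots.
4 works (last occupied slot: 1pm): for example Hiring -> 1pm; Planning -> 10am; Legal -> 11am; Budget -> 1pm; One-on-one -> 12pm; DesignReview -> 10am.

4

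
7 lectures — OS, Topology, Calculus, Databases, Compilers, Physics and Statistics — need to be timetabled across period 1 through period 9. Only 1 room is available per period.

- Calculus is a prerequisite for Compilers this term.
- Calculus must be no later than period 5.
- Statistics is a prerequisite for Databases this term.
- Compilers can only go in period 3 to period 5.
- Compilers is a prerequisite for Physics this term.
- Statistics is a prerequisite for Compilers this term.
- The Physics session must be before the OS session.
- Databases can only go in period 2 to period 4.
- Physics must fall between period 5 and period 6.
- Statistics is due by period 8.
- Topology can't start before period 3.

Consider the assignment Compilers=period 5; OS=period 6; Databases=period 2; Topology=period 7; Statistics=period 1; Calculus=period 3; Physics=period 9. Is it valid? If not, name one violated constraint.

Invalid. The Physics session must be before the OS session.

Databases can only go in period 2 to period 4 — holds.
The Physics session must be before the OS session — violated.
Calculus must be no later than period 5 — holds.
Statistics is a prerequisite for Compilers this term — holds.
Calculus is a prerequisite for Compilers this term — holds.
Only 1 room is available per period — holds.
Topology can't start before period 3 — holds.
Physics must fall between period 5 and period 6 — violated.
Compilers is a prerequisite for Physics this term — holds.
Statistics is due by period 8 — holds.
Statistics is a prerequisite for Databases this term — holds.
Compilers can only go in period 3 to period 5 — holds.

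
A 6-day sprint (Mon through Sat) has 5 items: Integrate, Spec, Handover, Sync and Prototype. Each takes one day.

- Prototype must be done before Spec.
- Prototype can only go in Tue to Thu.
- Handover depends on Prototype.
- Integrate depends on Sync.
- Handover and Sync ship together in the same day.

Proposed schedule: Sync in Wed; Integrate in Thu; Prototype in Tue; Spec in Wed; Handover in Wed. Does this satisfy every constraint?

Integrate depends on Sync — holds.
Prototype must be done before Spec — holds.
Handover and Sync ship together in the same day — holds.
Handover depends on Prototype — holds.
Prototype can only go in Tue to Thu — holds.

Yes, all constraints hold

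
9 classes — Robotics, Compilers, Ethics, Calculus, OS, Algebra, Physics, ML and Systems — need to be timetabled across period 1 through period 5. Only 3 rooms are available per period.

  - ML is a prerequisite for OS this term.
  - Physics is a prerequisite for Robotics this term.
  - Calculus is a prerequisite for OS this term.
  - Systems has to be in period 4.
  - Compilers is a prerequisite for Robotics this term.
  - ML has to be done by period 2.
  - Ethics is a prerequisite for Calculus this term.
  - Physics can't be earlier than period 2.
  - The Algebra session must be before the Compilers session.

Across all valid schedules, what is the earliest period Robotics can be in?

Precedence pushes Robotics to at least period 3.
Robotics at period 3 is achievable: OS in period 3; Algebra in period 1; Ethics in period 1; ML in period 1; Robotics in period 3; Systems in period 4; Physics in period 2; Calculus in period 2; Compilers in period 2.

period 3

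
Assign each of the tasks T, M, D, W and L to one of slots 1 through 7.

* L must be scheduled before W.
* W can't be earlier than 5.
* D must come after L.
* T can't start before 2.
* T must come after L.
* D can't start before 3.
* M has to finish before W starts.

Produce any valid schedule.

T in 2; D in 3; L in 1; M in 1; W in 5

Checking: L(1) before T(2); L(1) before D(3); M(1) before W(5); L(1) before W(5); W=5 in [5,7]; D=3 in [3,7]; T=2 in [2,7].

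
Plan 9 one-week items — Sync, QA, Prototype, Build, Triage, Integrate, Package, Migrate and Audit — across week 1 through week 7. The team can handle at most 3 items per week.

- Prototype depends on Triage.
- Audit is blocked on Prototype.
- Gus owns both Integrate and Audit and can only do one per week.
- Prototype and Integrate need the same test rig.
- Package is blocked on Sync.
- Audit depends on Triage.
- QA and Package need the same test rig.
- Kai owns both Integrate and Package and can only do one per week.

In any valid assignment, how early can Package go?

Precedence pushes Package to at least week 2.
Package at week 2 is achievable: QA in week 1, Sync in week 1, Migrate in week 3, Integrate in week 4, Audit in week 3, Triage in week 1, Build in week 2, Package in week 2, Prototype in week 2.

week 2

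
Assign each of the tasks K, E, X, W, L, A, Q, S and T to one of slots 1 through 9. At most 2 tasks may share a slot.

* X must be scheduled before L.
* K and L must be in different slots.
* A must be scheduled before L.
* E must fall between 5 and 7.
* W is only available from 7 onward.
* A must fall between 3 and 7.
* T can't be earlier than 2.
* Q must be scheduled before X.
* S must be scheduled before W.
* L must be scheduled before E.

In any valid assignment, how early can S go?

1

Downstream work caps S at 8.
S at 1 is achievable: E -> 5, A -> 3, S -> 1, Q -> 1, W -> 7, X -> 2, T -> 2, L -> 4, K -> 3.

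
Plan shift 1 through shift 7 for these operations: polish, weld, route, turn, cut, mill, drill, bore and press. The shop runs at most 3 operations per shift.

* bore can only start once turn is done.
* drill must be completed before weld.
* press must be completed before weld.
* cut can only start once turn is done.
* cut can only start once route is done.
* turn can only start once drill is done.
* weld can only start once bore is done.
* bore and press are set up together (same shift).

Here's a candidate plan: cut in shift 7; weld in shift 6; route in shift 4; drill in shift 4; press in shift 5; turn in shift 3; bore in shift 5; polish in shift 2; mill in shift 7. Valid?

weld can only start once bore is done — holds.
drill must be completed before weld — holds.
bore and press are set up together (same shift) — holds.
bore can only start once turn is done — holds.
cut can only start once turn is done — holds.
turn can only start once drill is done — violated.
The shop runs at most 3 operations per shift — holds.
cut can only start once route is done — holds.
press must be completed before weld — holds.

No. turn can only start once drill is done is not satisfied.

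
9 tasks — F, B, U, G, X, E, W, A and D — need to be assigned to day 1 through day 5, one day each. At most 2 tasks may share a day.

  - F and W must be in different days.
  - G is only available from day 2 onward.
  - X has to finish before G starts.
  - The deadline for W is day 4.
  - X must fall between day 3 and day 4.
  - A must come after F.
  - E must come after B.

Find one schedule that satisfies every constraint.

D in day 5, A in day 3, U in day 4, G in day 4, B in day 1, F in day 2, X in day 3, E in day 2, W in day 1

Checking: B(day 1) before E(day 2); F(day 2) before A(day 3); X(day 3) before G(day 4); F(day 2) != W(day 1); X=day 3 in [day 3,day 4]; W=day 1 in [day 1,day 4]; G=day 4 in [day 2,day 5]; max 2 per day (cap 2).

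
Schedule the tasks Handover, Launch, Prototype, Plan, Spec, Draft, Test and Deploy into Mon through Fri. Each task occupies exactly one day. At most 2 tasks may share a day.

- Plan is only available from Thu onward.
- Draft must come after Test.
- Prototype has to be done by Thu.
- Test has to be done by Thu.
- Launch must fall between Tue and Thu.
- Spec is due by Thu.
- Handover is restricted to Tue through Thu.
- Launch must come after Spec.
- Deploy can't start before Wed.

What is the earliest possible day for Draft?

Tue

Precedence pushes Draft to at least Tue.
Draft at Tue is achievable: Deploy in Wed, Test in Mon, Draft in Tue, Handover in Wed, Plan in Thu, Launch in Tue, Prototype in Thu, Spec in Mon.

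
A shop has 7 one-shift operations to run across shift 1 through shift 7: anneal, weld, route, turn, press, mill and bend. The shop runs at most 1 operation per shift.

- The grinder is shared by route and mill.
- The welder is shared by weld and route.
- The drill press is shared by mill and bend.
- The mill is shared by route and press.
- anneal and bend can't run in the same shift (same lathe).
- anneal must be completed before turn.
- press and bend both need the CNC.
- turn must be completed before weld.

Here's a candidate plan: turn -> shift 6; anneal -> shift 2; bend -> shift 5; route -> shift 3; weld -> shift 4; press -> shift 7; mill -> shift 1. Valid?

No. turn must be completed before weld is not satisfied.

turn must be completed before weld — violated.
anneal must be completed before turn — holds.
The welder is shared by weld and route — holds.
The drill press is shared by mill and bend — holds.
The shop runs at most 1 operation per shift — holds.
The grinder is shared by route and mill — holds.
The mill is shared by route and press — holds.
press and bend both need the CNC — holds.
anneal and bend can't run in the same shift (same lathe) — holds.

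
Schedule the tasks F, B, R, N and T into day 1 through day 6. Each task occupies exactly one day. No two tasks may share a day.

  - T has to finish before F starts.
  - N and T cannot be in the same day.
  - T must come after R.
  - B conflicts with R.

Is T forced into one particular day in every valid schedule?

No

T can be day 2 (e.g. N -> day 5, B -> day 4, F -> day 3, R -> day 1, T -> day 2) or day 3 (e.g. N -> day 5; B -> day 2; T -> day 3; R -> day 1; F -> day 4).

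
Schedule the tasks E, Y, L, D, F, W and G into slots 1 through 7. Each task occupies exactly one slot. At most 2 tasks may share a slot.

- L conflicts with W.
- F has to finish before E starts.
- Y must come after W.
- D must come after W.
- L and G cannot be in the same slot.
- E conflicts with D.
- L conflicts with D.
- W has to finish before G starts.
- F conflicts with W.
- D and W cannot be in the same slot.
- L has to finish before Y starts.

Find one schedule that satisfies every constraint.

F in 2; W in 1; L in 2; D in 4; Y in 3; G in 4; E in 3

Checking: F(2) before E(3); W(1) before G(4); W(1) before Y(3); W(1) before D(4); L(2) before Y(3); L(2) != W(1); L(2) != G(4); D(4) != W(1); F(2) != W(1); L(2) != D(4); E(3) != D(4); max 2 per slot (cap 2).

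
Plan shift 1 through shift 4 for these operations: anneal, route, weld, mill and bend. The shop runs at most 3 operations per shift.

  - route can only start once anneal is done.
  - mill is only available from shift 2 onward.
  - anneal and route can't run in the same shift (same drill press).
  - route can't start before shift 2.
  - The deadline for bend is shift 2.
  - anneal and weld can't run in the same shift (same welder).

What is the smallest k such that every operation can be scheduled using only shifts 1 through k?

The precedence chain requires at least 2 distinct shifts.
With at most 3 per shift and 5 operations, at least 2 shifts are needed.
2 works (last occupied shift: shift 2): for example anneal -> shift 1; mill -> shift 2; bend -> shift 1; weld -> shift 2; route -> shift 2.

2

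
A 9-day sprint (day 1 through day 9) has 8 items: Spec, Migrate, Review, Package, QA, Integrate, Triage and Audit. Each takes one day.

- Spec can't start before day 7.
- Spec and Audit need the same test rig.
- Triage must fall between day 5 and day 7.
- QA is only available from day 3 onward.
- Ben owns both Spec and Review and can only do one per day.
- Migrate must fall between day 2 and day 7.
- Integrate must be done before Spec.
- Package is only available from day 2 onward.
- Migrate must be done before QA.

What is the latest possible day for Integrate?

day 8

Downstream work caps Integrate at day 8.
Integrate at day 8 is achievable: Spec -> day 9, QA -> day 3, Package -> day 2, Migrate -> day 2, Audit -> day 1, Review -> day 1, Integrate -> day 8, Triage -> day 5.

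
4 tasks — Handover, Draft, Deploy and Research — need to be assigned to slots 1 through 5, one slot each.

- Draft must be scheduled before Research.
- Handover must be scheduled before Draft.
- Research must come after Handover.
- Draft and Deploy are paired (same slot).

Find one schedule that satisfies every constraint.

Draft=2; Research=3; Deploy=2; Handover=1

Checking: Draft(2) before Research(3); Handover(1) before Research(3); Handover(1) before Draft(2); Draft = Deploy = 2.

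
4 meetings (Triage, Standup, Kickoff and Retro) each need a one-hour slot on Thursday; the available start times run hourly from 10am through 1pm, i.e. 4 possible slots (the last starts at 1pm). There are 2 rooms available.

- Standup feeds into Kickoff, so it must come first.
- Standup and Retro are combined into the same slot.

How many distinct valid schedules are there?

Splitting on Triage: it can be 10am (3), 11am (4), 12pm (5), 1pm (6). Listing each branch's schedules as (Standup, Kickoff, Retro):
Triage=10am: (11am,12pm,11am) (11am,1pm,11am) (12pm,1pm,12pm) — 3.
Triage=11am: (10am,11am,10am) (10am,12pm,10am) (10am,1pm,10am) (12pm,1pm,12pm) — 4.
Triage=12pm: (10am,11am,10am) (10am,12pm,10am) (10am,1pm,10am) (11am,12pm,11am) (11am,1pm,11am) — 5.
Triage=1pm: (10am,11am,10am) (10am,12pm,10am) (10am,1pm,10am) (11am,12pm,11am) (11am,1pm,11am) (12pm,1pm,12pm) — 6.
Summing: 3 + 4 + 5 + 6 = 18.

18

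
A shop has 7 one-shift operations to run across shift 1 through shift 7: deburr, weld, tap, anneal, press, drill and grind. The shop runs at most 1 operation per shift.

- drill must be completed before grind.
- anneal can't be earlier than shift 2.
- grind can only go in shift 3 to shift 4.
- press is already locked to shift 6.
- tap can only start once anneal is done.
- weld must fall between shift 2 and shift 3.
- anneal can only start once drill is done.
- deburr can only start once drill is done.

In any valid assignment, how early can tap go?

Precedence pushes tap to at least shift 3.
tap at shift 5 is achievable: tap in shift 5; deburr in shift 7; weld in shift 2; grind in shift 3; drill in shift 1; anneal in shift 4; press in shift 6.
Nothing earlier works — the capacity limit rule out every shift before shift 5.

shift 5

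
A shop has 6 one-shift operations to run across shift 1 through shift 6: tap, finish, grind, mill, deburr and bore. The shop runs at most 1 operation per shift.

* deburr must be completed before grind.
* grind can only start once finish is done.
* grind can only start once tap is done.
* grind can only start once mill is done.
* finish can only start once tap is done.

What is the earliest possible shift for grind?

shift 5

Precedence pushes grind to at least shift 3.
grind at shift 5 is achievable: deburr -> shift 4, finish -> shift 2, mill -> shift 3, tap -> shift 1, bore -> shift 6, grind -> shift 5.
Nothing earlier works — the capacity limit rule out every shift before shift 5.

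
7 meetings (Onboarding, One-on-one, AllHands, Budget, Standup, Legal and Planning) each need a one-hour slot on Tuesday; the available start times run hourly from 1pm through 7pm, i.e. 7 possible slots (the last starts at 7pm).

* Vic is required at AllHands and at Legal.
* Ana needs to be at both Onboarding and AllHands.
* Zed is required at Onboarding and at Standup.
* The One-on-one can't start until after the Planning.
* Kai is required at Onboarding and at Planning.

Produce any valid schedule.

Budget -> 1pm, Planning -> 1pm, Legal -> 2pm, One-on-one -> 2pm, Onboarding -> 2pm, Standup -> 1pm, AllHands -> 1pm

Checking: Planning(1pm) before One-on-one(2pm); Onboarding(2pm) != AllHands(1pm); Onboarding(2pm) != Planning(1pm); AllHands(1pm) != Legal(2pm); Onboarding(2pm) != Standup(1pm).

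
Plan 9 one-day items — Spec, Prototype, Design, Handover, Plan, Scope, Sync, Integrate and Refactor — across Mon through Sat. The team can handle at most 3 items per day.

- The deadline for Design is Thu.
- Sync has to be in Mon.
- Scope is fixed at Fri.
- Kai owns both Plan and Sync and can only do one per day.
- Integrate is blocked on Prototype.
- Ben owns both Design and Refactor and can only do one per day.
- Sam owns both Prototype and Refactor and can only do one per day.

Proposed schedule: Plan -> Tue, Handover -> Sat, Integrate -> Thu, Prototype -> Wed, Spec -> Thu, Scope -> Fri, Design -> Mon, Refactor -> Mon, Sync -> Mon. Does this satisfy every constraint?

No — it violates: Ben owns both Design and Refactor and can only do one per day

Scope is fixed at Fri — holds.
Sync has to be in Mon — holds.
Sam owns both Prototype and Refactor and can only do one per day — holds.
Kai owns both Plan and Sync and can only do one per day — holds.
Ben owns both Design and Refactor and can only do one per day — violated.
Integrate is blocked on Prototype — holds.
The deadline for Design is Thu — holds.
The team can handle at most 3 items per day — holds.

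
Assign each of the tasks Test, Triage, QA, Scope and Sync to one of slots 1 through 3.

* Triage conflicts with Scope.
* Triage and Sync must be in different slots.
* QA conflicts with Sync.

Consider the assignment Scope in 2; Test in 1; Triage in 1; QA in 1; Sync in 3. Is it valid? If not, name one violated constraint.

Triage and Sync must be in different slots — holds.
QA conflicts with Sync — holds.
Triage conflicts with Scope — holds.

Yes, all constraints hold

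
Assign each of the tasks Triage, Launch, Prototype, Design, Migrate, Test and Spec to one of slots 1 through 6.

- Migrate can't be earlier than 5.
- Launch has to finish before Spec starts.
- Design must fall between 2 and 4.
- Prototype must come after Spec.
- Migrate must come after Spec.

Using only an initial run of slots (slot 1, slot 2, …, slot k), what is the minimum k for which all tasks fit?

5 slots

The precedence chain requires at least 3 distinct slots.
Migrate can't be placed before 5, so the schedule must run through at least slot 5.
5 works (last occupied slot: 5): for example Spec -> 2, Test -> 1, Migrate -> 5, Triage -> 1, Prototype -> 3, Launch -> 1, Design -> 2.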